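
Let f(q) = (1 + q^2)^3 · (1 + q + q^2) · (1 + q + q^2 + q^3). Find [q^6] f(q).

16

(1 + q^2)^3 has coefficients 1,0,3,0,3,0,1 for degrees 0…6.
(1 + q + q^2) has coefficients 1,1,1,0,0,0,0 for degrees 0…6.
Finally multiplying by (1 + q + q^2 + q^3), the product of all factors after the first has coefficients 1,2,3,3,2,1,0 for degrees 0…6.
[q^6] = 1·0 + 3·2 + 3·3 + 1·1 = 16.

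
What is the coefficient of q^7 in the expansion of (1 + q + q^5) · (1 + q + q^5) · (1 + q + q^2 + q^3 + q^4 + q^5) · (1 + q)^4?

89

(1 + q + q^5) has coefficients 1,1,0,0,0,1 for degrees 0…5.
(1 + q + q^5) has coefficients 1,1,0,0,0,1,0,0 for degrees 0…7.
Multiplying by (1 + q + q^2 + q^3 + q^4 + q^5) gives running coefficients 1,2,2,2,2,3,2,1 for degrees 0…7.
Finally multiplying by (1 + q)^4, the product of all factors after the first has coefficients 1,6,16,26,31,33,36,37 for degrees 0…7.
[q^7] = 1·37 + 1·36 + 1·16 = 89.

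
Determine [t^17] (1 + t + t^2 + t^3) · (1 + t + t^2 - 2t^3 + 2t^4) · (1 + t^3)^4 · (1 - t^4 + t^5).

-16

(1 + t + t^2 + t^3) has coefficients 1,1,1,1 for degrees 0…3.
(1 + t + t^2 - 2t^3 + 2t^4) has coefficients 1,1,1,-2,2,0,0,0,0,0,0,0,0,0,0,0,0,0 for degrees 0…17.
Multiplying by (1 + t^3)^4 gives running coefficients 1,1,1,2,6,4,-2,14,6,-8,16,4,-7,9,1,-2,2,0 for degrees 0…17.
Finally multiplying by (1 - t^4 + t^5), the product of all factors after the first has coefficients 1,1,1,2,5,4,-2,13,2,-6,22,-12,1,23,-23,10,13,-16 for degrees 0…17.
[t^17] = 1·(-16) + 1·13 + 1·10 + 1·(-23) = -16.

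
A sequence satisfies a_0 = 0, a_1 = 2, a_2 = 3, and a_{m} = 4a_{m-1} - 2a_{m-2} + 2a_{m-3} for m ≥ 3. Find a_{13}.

The ordinary generating function has denominator 1 - 4y + 2y^2 - 2y^3.
Iterating the recurrence: a_0,…,a_{13} = 0, 2, 3, 8, 30, 110, 396, 1424, 5124, 18440, 66360, 238808, 859392, 3092672.

3092672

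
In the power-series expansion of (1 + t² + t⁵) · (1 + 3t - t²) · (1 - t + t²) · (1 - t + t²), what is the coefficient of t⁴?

-12

(1 + t² + t⁵) has coefficients 1,0,1,0,0 for degrees 0…4.
(1 + 3t - t²) has coefficients 1,3,-1,0,0 for degrees 0…4.
Multiplying by (1 - t + t²) gives running coefficients 1,2,-3,4,-1 for degrees 0…4.
Finally multiplying by (1 - t + t²), the product of all factors after the first has coefficients 1,1,-4,9,-8 for degrees 0…4.
[t⁴] = 1·(-8) + 1·(-4) = -12.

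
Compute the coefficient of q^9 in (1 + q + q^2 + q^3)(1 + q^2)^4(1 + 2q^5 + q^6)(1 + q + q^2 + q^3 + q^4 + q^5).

106

(1 + q + q^2 + q^3) has coefficients 1,1,1,1 for degrees 0…3.
(1 + q^2)^4 has coefficients 1,0,4,0,6,0,4,0,1,0 for degrees 0…9.
Multiplying by (1 + 2q^5 + q^6) gives running coefficients 1,0,4,0,6,2,5,8,5,12 for degrees 0…9.
Finally multiplying by (1 + q + q^2 + q^3 + q^4 + q^5), the product of all factors after the first has coefficients 1,1,5,5,11,13,17,25,26,38 for degrees 0…9.
[q^9] = 1·38 + 1·26 + 1·25 + 1·17 = 106.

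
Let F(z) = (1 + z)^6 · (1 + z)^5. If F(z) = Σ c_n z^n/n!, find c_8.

6652800

The EGF product rule gives c_8 = Σ_{k_1+k_2=8} C(8; k_1,k_2) · ∏ g_i(k_i), where (1+z)^6 gives the falling factorial (6)_k; (1+z)^5 gives the falling factorial (5)_k.
g_1(k) for k = 0…8: 1, 6, 30, 120, 360, 720, 720, 0, 0.
g_2(k) for k = 0…8: 1, 5, 20, 60, 120, 120, 0, 0, 0.
c_8 = Σ_k C(8,k)·g_1(k)·g_2(8−k) = 56·120·120 + 70·360·120 + 56·720·60 + 28·720·20 = 806400 + 3024000 + 2419200 + 403200 = 6652800.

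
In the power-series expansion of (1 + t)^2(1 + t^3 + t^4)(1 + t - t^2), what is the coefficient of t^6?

1

(1 + t)^2 has coefficients 1,2,1 for degrees 0…2.
(1 + t^3 + t^4) has coefficients 1,0,0,1,1,0,0 for degrees 0…6.
Finally multiplying by (1 + t - t^2), the product of all factors after the first has coefficients 1,1,-1,1,2,0,-1 for degrees 0…6.
[t^6] = 1·(-1) + 2·0 + 1·2 = 1.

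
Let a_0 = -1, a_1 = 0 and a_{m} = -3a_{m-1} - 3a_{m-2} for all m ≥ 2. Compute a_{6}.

The ordinary generating function has denominator 1 + 3z + 3z^2.
Iterating the recurrence: a_0,…,a_{6} = -1, 0, 3, -9, 18, -27, 27.

27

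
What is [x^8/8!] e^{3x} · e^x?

65536

The EGF product rule gives c_8 = Σ_{k_1+k_2=8} C(8; k_1,k_2) · ∏ g_i(k_i), where e^{3x} gives (3)^k; e^x gives (1)^k.
g_1(k) for k = 0…8: 1, 3, 9, 27, 81, 243, 729, 2187, 6561.
g_2(k) for k = 0…8: 1, 1, 1, 1, 1, 1, 1, 1, 1.
c_8 = Σ_k C(8,k)·g_1(k)·g_2(8−k) = 1·1·1 + 8·3·1 + 28·9·1 + 56·27·1 + 70·81·1 + 56·243·1 + 28·729·1 + 8·2187·1 + 1·6561·1 = 1 + 24 + 252 + 1512 + 5670 + 13608 + 20412 + 17496 + 6561 = 65536.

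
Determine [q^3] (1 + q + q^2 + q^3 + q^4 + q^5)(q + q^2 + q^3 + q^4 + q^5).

(1 + q + q^2 + q^3 + q^4 + q^5) has coefficients 1,1,1,1 for degrees 0…3.
(q + q^2 + q^3 + q^4 + q^5) has coefficients 0,1,1,1 for degrees 0…3.
[q^3] = 1·1 + 1·1 + 1·1 + 1·0 = 3.

3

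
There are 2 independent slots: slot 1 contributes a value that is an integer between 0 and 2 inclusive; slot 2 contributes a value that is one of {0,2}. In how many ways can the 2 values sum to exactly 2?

The generating function for the choices is (1 + y + y^2)·(1 + y^2); the count is [y^2].
(1 + y + y^2) has coefficients 1,1,1 for degrees 0…2.
(1 + y^2) has coefficients 1,0,1 for degrees 0…2.
[y^2] = 1·1 + 1·0 + 1·1 = 2.

2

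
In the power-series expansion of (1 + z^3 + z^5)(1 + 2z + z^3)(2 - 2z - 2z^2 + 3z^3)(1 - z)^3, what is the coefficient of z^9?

-2

(1 + z^3 + z^5) has coefficients 1,0,0,1,0,1 for degrees 0…5.
(1 + 2z + z^3) has coefficients 1,2,0,1,0,0,0,0,0,0 for degrees 0…9.
Multiplying by (2 - 2z - 2z^2 + 3z^3) gives running coefficients 2,2,-6,1,4,-2,3,0,0,0 for degrees 0…9.
Finally multiplying by (1 - z)^3, the product of all factors after the first has coefficients 2,-4,-6,23,-19,-5,20,-19,11,-3 for degrees 0…9.
[z^9] = 1·(-3) + 1·20 + 1·(-19) = -2.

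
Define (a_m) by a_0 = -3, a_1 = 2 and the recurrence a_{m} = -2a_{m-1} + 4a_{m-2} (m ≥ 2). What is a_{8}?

-15360

The ordinary generating function has denominator 1 + 2t - 4t^2.
Iterating the recurrence: a_0,…,a_{8} = -3, 2, -16, 40, -144, 448, -1472, 4736, -15360.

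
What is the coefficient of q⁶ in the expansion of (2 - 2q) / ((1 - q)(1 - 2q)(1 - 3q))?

Partial fractions give a closed form: a_n = (-4)·2^n + (6)·3^n.
At n = 6: a_6 = 4118.

4118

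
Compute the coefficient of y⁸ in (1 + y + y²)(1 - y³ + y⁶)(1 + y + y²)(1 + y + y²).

3

(1 + y + y²) has coefficients 1,1,1 for degrees 0…2.
(1 - y³ + y⁶) has coefficients 1,0,0,-1,0,0,1,0,0 for degrees 0…8.
Multiplying by (1 + y + y²) gives running coefficients 1,1,1,-1,-1,-1,1,1,1 for degrees 0…8.
Finally multiplying by (1 + y + y²), the product of all factors after the first has coefficients 1,2,3,1,-1,-3,-1,1,3 for degrees 0…8.
[y⁸] = 1·3 + 1·1 + 1·(-1) = 3.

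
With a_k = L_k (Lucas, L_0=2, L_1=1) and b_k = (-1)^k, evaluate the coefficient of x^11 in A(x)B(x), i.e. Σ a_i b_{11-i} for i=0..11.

Write out a_i and b_{11-i} for i = 0,…,11 and sum the products.
Σ = 2·(-1) + 1·1 + 3·(-1) + 4·1 + 7·(-1) + 11·1 + 18·(-1) + 29·1 + 47·(-1) + 76·1 + 123·(-1) + 199·1 = 120.

120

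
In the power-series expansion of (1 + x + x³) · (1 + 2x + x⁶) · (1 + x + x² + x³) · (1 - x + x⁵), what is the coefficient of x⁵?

-2

(1 + x + x³) has coefficients 1,1,0,1 for degrees 0…3.
(1 + 2x + x⁶) has coefficients 1,2,0,0,0,0 for degrees 0…5.
Multiplying by (1 + x + x² + x³) gives running coefficients 1,3,3,3,2,0 for degrees 0…5.
Finally multiplying by (1 - x + x⁵), the product of all factors after the first has coefficients 1,2,0,0,-1,-1 for degrees 0…5.
[x⁵] = 1·(-1) + 1·(-1) + 1·0 = -2.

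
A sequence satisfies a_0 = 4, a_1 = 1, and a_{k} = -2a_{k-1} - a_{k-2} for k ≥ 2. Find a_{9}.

The ordinary generating function has denominator 1 + 2y + y^2.
Iterating the recurrence: a_0,…,a_{9} = 4, 1, -6, 11, -16, 21, -26, 31, -36, 41.

41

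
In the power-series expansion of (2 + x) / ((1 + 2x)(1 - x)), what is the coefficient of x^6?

65

The denominator gives the recurrence a_n = −a_(n−1) + 2a_(n−2) for n ≥ 3; the numerator fixes a_0 = 2, a_1 = -1, a_2 = 5.
Iterating: 2, -1, 5, -7, 17, -31, 65, so a_6 = 65.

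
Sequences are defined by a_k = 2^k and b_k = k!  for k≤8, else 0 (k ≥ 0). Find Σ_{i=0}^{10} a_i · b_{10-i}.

221312

This is [x^10] in the product of the two ordinary generating functions.
Σ = 1·0 + 2·0 + 4·40320 + 8·5040 + 16·720 + 32·120 + 64·24 + 128·6 + 256·2 + 512·1 + 1024·1 = 221312.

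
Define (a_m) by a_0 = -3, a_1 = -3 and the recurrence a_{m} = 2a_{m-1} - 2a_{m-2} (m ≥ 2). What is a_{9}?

-48

The ordinary generating function has denominator 1 - 2t + 2t^2.
Iterating the recurrence: a_0,…,a_{9} = -3, -3, 0, 6, 12, 12, 0, -24, -48, -48.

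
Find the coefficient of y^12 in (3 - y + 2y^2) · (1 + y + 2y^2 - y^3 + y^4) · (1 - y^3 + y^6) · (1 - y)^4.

(3 - y + 2y^2) has coefficients 3,-1,2 for degrees 0…2.
(1 + y + 2y^2 - y^3 + y^4) has coefficients 1,1,2,-1,1,0,0,0,0,0,0,0,0 for degrees 0…12.
Multiplying by (1 - y^3 + y^6) gives running coefficients 1,1,2,-2,0,-2,2,0,2,-1,1,0,0 for degrees 0…12.
Finally multiplying by (1 - y)^4, the product of all factors after the first has coefficients 1,-3,4,-8,17,-21,20,-22,22,-19,19,-18,12 for degrees 0…12.
[y^12] = 3·12 − 1·(-18) + 2·19 = 92.

92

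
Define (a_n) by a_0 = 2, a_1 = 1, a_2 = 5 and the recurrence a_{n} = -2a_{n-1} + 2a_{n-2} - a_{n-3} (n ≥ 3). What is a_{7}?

-663

The ordinary generating function has denominator 1 + 2x - 2x^2 + x^3.
Iterating the recurrence: a_0,…,a_{7} = 2, 1, 5, -10, 29, -83, 234, -663.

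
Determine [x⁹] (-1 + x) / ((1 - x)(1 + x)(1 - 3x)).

-14762

Partial fractions give a closed form: a_n = (-1/4)·(-1)^n + (-3/4)·3^n.
At n = 9: a_9 = -14762.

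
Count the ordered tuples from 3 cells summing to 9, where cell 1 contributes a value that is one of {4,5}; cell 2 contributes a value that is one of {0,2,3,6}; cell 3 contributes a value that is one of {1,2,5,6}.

4

The generating function for the choices is (x⁴ + x⁵)·(1 + x² + x³ + x⁶)·(x + x² + x⁵ + x⁶); the count is [x⁹].
(x⁴ + x⁵) has coefficients 0,0,0,0,1,1 for degrees 0…5.
(1 + x² + x³ + x⁶) has coefficients 1,0,1,1,0,0,1,0,0,0 for degrees 0…9.
Finally multiplying by (x + x² + x⁵ + x⁶), the product of all factors after the first has coefficients 0,1,1,1,2,2,1,2,3,1 for degrees 0…9.
[x⁹] = 1·2 + 1·2 = 4.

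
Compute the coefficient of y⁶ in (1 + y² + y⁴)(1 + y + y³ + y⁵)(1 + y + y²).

(1 + y² + y⁴) has coefficients 1,0,1,0,1 for degrees 0…4.
(1 + y + y³ + y⁵) has coefficients 1,1,0,1,0,1,0 for degrees 0…6.
Finally multiplying by (1 + y + y²), the product of all factors after the first has coefficients 1,2,2,2,1,2,1 for degrees 0…6.
[y⁶] = 1·1 + 1·1 + 1·2 = 4.

4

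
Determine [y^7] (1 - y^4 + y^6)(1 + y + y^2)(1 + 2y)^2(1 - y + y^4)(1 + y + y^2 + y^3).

12

(1 - y^4 + y^6) has coefficients 1,0,0,0,-1,0,1 for degrees 0…6.
(1 + y + y^2) has coefficients 1,1,1,0,0,0,0,0 for degrees 0…7.
Multiplying by (1 + 2y)^2 gives running coefficients 1,5,9,8,4,0,0,0 for degrees 0…7.
Multiplying by (1 - y + y^4) gives running coefficients 1,4,4,-1,-3,1,9,8 for degrees 0…7.
Finally multiplying by (1 + y + y^2 + y^3), the product of all factors after the first has coefficients 1,5,9,8,4,1,6,15 for degrees 0…7.
[y^7] = 1·15 − 1·8 + 1·5 = 12.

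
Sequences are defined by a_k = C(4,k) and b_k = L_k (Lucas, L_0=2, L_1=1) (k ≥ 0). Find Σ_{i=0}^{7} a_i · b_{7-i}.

199

The convolution is the x^7 coefficient of A(x)B(x).
Σ = 1·29 + 4·18 + 6·11 + 4·7 + 1·4 + 0·3 + 0·1 + 0·2 = 199.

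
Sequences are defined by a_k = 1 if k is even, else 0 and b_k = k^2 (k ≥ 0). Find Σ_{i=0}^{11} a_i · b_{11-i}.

Write out a_i and b_{11-i} for i = 0,…,11 and sum the products.
Σ = 1·121 + 0·100 + 1·81 + 0·64 + 1·49 + 0·36 + 1·25 + 0·16 + 1·9 + 0·4 + 1·1 + 0·0 = 286.

286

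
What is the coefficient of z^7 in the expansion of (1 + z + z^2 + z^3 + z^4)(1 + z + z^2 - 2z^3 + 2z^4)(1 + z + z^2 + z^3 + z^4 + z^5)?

10

(1 + z + z^2 + z^3 + z^4) has coefficients 1,1,1,1,1 for degrees 0…4.
(1 + z + z^2 - 2z^3 + 2z^4) has coefficients 1,1,1,-2,2,0,0,0 for degrees 0…7.
Finally multiplying by (1 + z + z^2 + z^3 + z^4 + z^5), the product of all factors after the first has coefficients 1,2,3,1,3,3,2,1 for degrees 0…7.
[z^7] = 1·1 + 1·2 + 1·3 + 1·3 + 1·1 = 10.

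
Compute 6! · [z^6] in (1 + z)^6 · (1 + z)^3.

The EGF product rule gives c_6 = Σ_{k_1+k_2=6} C(6; k_1,k_2) · ∏ g_i(k_i), where (1+z)^6 gives the falling factorial (6)_k; (1+z)^3 gives the falling factorial (3)_k.
g_1(k) for k = 0…6: 1, 6, 30, 120, 360, 720, 720.
g_2(k) for k = 0…6: 1, 3, 6, 6, 0, 0, 0.
c_6 = Σ_k C(6,k)·g_1(k)·g_2(6−k) = 20·120·6 + 15·360·6 + 6·720·3 + 1·720·1 = 14400 + 32400 + 12960 + 720 = 60480.

60480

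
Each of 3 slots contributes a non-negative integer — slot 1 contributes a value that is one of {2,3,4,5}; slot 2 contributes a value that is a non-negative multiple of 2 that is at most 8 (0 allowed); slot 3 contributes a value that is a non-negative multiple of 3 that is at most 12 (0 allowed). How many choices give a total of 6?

The generating function for the choices is (q^2 + q^3 + q^4 + q^5)·(1 + q^2 + q^4 + q^6 + q^8)·(1 + q^3 + q^6 + q^9 + q^12); the count is [q^6].
(q^2 + q^3 + q^4 + q^5) has coefficients 0,0,1,1,1,1 for degrees 0…5.
(1 + q^2 + q^4 + q^6 + q^8) has coefficients 1,0,1,0,1,0,1 for degrees 0…6.
Finally multiplying by (1 + q^3 + q^6 + q^9 + q^12), the product of all factors after the first has coefficients 1,0,1,1,1,1,2 for degrees 0…6.
[q^6] = 1·1 + 1·1 + 1·1 + 1·0 = 3.

3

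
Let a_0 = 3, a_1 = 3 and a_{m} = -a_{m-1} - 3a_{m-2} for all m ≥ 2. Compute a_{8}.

-12

The ordinary generating function has denominator 1 + y + 3y^2.
Iterating the recurrence: a_0,…,a_{8} = 3, 3, -12, 3, 33, -42, -57, 183, -12.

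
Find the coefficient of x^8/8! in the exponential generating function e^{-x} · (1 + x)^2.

The EGF product rule gives c_8 = Σ_{k_1+k_2=8} C(8; k_1,k_2) · ∏ g_i(k_i), where e^{-x} gives (-1)^k; (1+x)^2 gives the falling factorial (2)_k.
g_1(k) for k = 0…8: 1, -1, 1, -1, 1, -1, 1, -1, 1.
g_2(k) for k = 0…8: 1, 2, 2, 0, 0, 0, 0, 0, 0.
c_8 = Σ_k C(8,k)·g_1(k)·g_2(8−k) = 28·1·2 + 8·(-1)·2 + 1·1·1 = 56 − 16 + 1 = 41.

41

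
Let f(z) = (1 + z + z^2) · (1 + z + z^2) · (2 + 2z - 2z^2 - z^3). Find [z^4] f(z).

(1 + z + z^2) has coefficients 1,1,1 for degrees 0…2.
(1 + z + z^2) has coefficients 1,1,1,0,0 for degrees 0…4.
Finally multiplying by (2 + 2z - 2z^2 - z^3), the product of all factors after the first has coefficients 2,4,2,-1,-3 for degrees 0…4.
[z^4] = 1·(-3) + 1·(-1) + 1·2 = -2.

-2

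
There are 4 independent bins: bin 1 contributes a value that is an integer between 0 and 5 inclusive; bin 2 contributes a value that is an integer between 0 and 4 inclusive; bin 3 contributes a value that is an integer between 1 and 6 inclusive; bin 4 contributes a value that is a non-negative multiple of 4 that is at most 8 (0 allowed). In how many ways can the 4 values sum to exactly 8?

34

The generating function for the choices is (1 + z + z^2 + z^3 + z^4 + z^5)·(1 + z + z^2 + z^3 + z^4)·(z + z^2 + z^3 + z^4 + z^5 + z^6)·(1 + z^4 + z^8); the count is [z^8].
(1 + z + z^2 + z^3 + z^4 + z^5) has coefficients 1,1,1,1,1,1 for degrees 0…5.
(1 + z + z^2 + z^3 + z^4) has coefficients 1,1,1,1,1,0,0,0,0 for degrees 0…8.
Multiplying by (z + z^2 + z^3 + z^4 + z^5 + z^6) gives running coefficients 0,1,2,3,4,5,5,4,3 for degrees 0…8.
Finally multiplying by (1 + z^4 + z^8), the product of all factors after the first has coefficients 0,1,2,3,4,6,7,7,7 for degrees 0…8.
[z^8] = 1·7 + 1·7 + 1·7 + 1·6 + 1·4 + 1·3 = 34.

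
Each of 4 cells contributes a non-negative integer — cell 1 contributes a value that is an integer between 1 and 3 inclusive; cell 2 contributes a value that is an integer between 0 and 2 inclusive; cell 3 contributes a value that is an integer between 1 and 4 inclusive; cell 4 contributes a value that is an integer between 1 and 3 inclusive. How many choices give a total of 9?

17

The generating function for the choices is (q + q^2 + q^3)·(1 + q + q^2)·(q + q^2 + q^3 + q^4)·(q + q^2 + q^3); the count is [q^9].
(q + q^2 + q^3) has coefficients 0,1,1,1 for degrees 0…3.
(1 + q + q^2) has coefficients 1,1,1,0,0,0,0,0,0,0 for degrees 0…9.
Multiplying by (q + q^2 + q^3 + q^4) gives running coefficients 0,1,2,3,3,2,1,0,0,0 for degrees 0…9.
Finally multiplying by (q + q^2 + q^3), the product of all factors after the first has coefficients 0,0,1,3,6,8,8,6,3,1 for degrees 0…9.
[q^9] = 1·3 + 1·6 + 1·8 = 17.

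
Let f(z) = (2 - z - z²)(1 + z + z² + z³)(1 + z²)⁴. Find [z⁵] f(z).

(2 - z - z²) has coefficients 2,-1,-1 for degrees 0…2.
(1 + z + z² + z³) has coefficients 1,1,1,1,0,0 for degrees 0…5.
Finally multiplying by (1 + z²)⁴, the product of all factors after the first has coefficients 1,1,5,5,10,10 for degrees 0…5.
[z⁵] = 2·10 − 1·10 − 1·5 = 5.

5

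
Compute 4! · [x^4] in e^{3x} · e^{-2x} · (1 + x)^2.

The EGF product rule gives c_4 = Σ_{k_1+k_2+k_3=4} C(4; k_1,k_2,k_3) · ∏ g_i(k_i), where e^{3x} gives (3)^k; e^{-2x} gives (-2)^k; (1+x)^2 gives the falling factorial (2)_k.
g_1(k) for k = 0…4: 1, 3, 9, 27, 81.
g_2(k) for k = 0…4: 1, -2, 4, -8, 16.
g_3(k) for k = 0…4: 1, 2, 2, 0, 0.
First combine the last two factors: h(k) = Σ_j C(k,j)·g_2(j)·g_3(k−j) for k = 0…4: 1, 0, -2, 4, 0.
c_4 = Σ_k C(4,k)·g_1(k)·h(4−k) = 4·3·4 + 6·9·(-2) + 1·81·1 = 48 − 108 + 81 = 21.

21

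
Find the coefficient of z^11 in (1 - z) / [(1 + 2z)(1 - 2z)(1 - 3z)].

210938

Partial fractions give a closed form: a_n = (3/10)·(-2)^n + (-1/2)·2^n + (6/5)·3^n.
At n = 11: a_11 = 210938.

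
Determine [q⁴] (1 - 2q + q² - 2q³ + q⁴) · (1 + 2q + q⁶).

(1 - 2q + q² - 2q³ + q⁴) has coefficients 1,-2,1,-2,1 for degrees 0…4.
(1 + 2q + q⁶) has coefficients 1,2,0,0,0 for degrees 0…4.
[q⁴] = 1·0 − 2·0 + 1·0 − 2·2 + 1·1 = -3.

-3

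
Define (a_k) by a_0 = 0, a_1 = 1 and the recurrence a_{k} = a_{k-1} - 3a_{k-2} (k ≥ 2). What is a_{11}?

The ordinary generating function has denominator 1 - y + 3y^2.
Iterating the recurrence: a_0,…,a_{11} = 0, 1, 1, -2, -5, 1, 16, 13, -35, -74, 31, 253.

253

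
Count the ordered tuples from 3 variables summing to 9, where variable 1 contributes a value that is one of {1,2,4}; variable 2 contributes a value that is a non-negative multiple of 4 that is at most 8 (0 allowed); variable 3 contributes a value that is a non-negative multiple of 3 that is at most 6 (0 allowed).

The generating function for the choices is (t + t² + t⁴)·(1 + t⁴ + t⁸)·(1 + t³ + t⁶); the count is [t⁹].
(t + t² + t⁴) has coefficients 0,1,1,0,1 for degrees 0…4.
(1 + t⁴ + t⁸) has coefficients 1,0,0,0,1,0,0,0,1,0 for degrees 0…9.
Finally multiplying by (1 + t³ + t⁶), the product of all factors after the first has coefficients 1,0,0,1,1,0,1,1,1,0 for degrees 0…9.
[t⁹] = 1·1 + 1·1 + 1·0 = 2.

2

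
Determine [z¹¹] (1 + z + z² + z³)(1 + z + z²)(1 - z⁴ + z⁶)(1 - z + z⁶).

(1 + z + z² + z³) has coefficients 1,1,1,1 for degrees 0…3.
(1 + z + z²) has coefficients 1,1,1,0,0,0,0,0,0,0,0,0 for degrees 0…11.
Multiplying by (1 - z⁴ + z⁶) gives running coefficients 1,1,1,0,-1,-1,0,1,1,0,0,0 for degrees 0…11.
Finally multiplying by (1 - z + z⁶), the product of all factors after the first has coefficients 1,0,0,-1,-1,0,2,2,1,-1,-1,-1 for degrees 0…11.
[z¹¹] = 1·(-1) + 1·(-1) + 1·(-1) + 1·1 = -2.

-2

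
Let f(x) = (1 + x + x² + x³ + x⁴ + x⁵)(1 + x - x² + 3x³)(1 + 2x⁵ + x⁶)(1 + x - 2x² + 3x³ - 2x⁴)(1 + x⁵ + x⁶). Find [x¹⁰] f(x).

(1 + x + x² + x³ + x⁴ + x⁵) has coefficients 1,1,1,1,1,1 for degrees 0…5.
(1 + x - x² + 3x³) has coefficients 1,1,-1,3,0,0,0,0,0,0,0 for degrees 0…10.
Multiplying by (1 + 2x⁵ + x⁶) gives running coefficients 1,1,-1,3,0,2,3,-1,5,3,0 for degrees 0…10.
Multiplying by (1 + x - 2x² + 3x³ - 2x⁴) gives running coefficients 1,2,-2,3,6,-9,16,-8,4,15,-16 for degrees 0…10.
Finally multiplying by (1 + x⁵ + x⁶), the product of all factors after the first has coefficients 1,2,-2,3,6,-8,19,-8,5,24,-19 for degrees 0…10.
[x¹⁰] = 1·(-19) + 1·24 + 1·5 + 1·(-8) + 1·19 + 1·(-8) = 13.

13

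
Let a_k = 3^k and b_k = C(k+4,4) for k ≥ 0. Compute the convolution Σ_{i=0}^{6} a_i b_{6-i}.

The convolution is the t^6 coefficient of A(t)B(t).
Σ = 1·210 + 3·126 + 9·70 + 27·35 + 81·15 + 243·5 + 729·1 = 5322.

5322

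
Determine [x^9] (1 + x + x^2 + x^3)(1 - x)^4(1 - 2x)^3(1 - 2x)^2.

(1 + x + x^2 + x^3) has coefficients 1,1,1,1 for degrees 0…3.
(1 - x)^4 has coefficients 1,-4,6,-4,1,0,0,0,0,0 for degrees 0…9.
Multiplying by (1 - 2x)^3 gives running coefficients 1,-10,42,-96,129,-102,44,-8,0,0 for degrees 0…9.
Finally multiplying by (1 - 2x)^2, the product of all factors after the first has coefficients 1,-14,86,-304,681,-1002,968,-592,208,-32 for degrees 0…9.
[x^9] = 1·(-32) + 1·208 + 1·(-592) + 1·968 = 552.

552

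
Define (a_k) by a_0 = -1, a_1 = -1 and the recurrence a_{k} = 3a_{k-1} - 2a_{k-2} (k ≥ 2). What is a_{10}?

The ordinary generating function has denominator 1 - 3z + 2z^2.
Iterating the recurrence: a_0,…,a_{10} = -1, -1, -1, -1, -1, -1, -1, -1, -1, -1, -1.

-1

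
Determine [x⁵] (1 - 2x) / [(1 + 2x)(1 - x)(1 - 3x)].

56

Partial fractions give a closed form: a_n = (8/15)·(-2)^n + (1/6)·1^n + (3/10)·3^n.
At n = 5: a_5 = 56.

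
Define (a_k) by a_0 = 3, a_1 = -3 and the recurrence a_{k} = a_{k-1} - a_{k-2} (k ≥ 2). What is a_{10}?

The ordinary generating function has denominator 1 - q + q^2.
Iterating the recurrence: a_0,…,a_{10} = 3, -3, -6, -3, 3, 6, 3, -3, -6, -3, 3.

3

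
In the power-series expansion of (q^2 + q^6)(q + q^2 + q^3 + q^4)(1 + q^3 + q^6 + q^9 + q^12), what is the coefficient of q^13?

(q^2 + q^6) has coefficients 0,0,1,0,0,0,1 for degrees 0…6.
(q + q^2 + q^3 + q^4) has coefficients 0,1,1,1,1,0,0,0,0,0,0,0,0,0 for degrees 0…13.
Finally multiplying by (1 + q^3 + q^6 + q^9 + q^12), the product of all factors after the first has coefficients 0,1,1,1,2,1,1,2,1,1,2,1,1,2 for degrees 0…13.
[q^13] = 1·1 + 1·2 = 3.

3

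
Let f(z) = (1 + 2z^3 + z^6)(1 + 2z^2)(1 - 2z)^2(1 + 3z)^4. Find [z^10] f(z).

317

(1 + 2z^3 + z^6) has coefficients 1,0,0,2,0,0,1 for degrees 0…6.
(1 + 2z^2) has coefficients 1,0,2,0,0,0,0,0,0,0,0 for degrees 0…10.
Multiplying by (1 - 2z)^2 gives running coefficients 1,-4,6,-8,8,0,0,0,0,0,0 for degrees 0…10.
Finally multiplying by (1 + 3z)^4, the product of all factors after the first has coefficients 1,8,12,-44,-115,-12,54,216,648,0,0 for degrees 0…10.
[z^10] = 1·0 + 2·216 + 1·(-115) = 317.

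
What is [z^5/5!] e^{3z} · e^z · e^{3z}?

16807

The EGF product rule gives c_5 = Σ_{k_1+k_2+k_3=5} C(5; k_1,k_2,k_3) · ∏ g_i(k_i), where e^{3z} gives (3)^k; e^z gives (1)^k; e^{3z} gives (3)^k.
g_1(k) for k = 0…5: 1, 3, 9, 27, 81, 243.
g_2(k) for k = 0…5: 1, 1, 1, 1, 1, 1.
g_3(k) for k = 0…5: 1, 3, 9, 27, 81, 243.
First combine the last two factors: h(k) = Σ_j C(k,j)·g_2(j)·g_3(k−j) for k = 0…5: 1, 4, 16, 64, 256, 1024.
c_5 = Σ_k C(5,k)·g_1(k)·h(5−k) = 1·1·1024 + 5·3·256 + 10·9·64 + 10·27·16 + 5·81·4 + 1·243·1 = 1024 + 3840 + 5760 + 4320 + 1620 + 243 = 16807.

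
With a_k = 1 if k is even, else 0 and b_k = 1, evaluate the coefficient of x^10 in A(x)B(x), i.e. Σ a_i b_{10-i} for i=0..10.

6

Write out a_i and b_{10-i} for i = 0,…,10 and sum the products.
Σ = 1·1 + 0·1 + 1·1 + 0·1 + 1·1 + 0·1 + 1·1 + 0·1 + 1·1 + 0·1 + 1·1 = 6.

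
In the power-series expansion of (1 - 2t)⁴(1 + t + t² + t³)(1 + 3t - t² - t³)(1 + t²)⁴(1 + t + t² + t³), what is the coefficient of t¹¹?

-214

(1 - 2t)⁴ has coefficients 1,-8,24,-32,16 for degrees 0…4.
(1 + t + t² + t³) has coefficients 1,1,1,1,0,0,0,0,0,0,0,0 for degrees 0…11.
Multiplying by (1 + 3t - t² - t³) gives running coefficients 1,4,3,2,1,-2,-1,0,0,0,0,0 for degrees 0…11.
Multiplying by (1 + t²)⁴ gives running coefficients 1,4,7,18,19,30,25,20,15,0,1,-6 for degrees 0…11.
Finally multiplying by (1 + t + t² + t³), the product of all factors after the first has coefficients 1,5,12,30,48,74,92,94,90,60,36,10 for degrees 0…11.
[t¹¹] = 1·10 − 8·36 + 24·60 − 32·90 + 16·94 = -214.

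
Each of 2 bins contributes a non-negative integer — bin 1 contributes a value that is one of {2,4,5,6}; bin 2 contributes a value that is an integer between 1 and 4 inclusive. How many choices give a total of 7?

3

The generating function for the choices is (t^2 + t^4 + t^5 + t^6)·(t + t^2 + t^3 + t^4); the count is [t^7].
(t^2 + t^4 + t^5 + t^6) has coefficients 0,0,1,0,1,1,1 for degrees 0…6.
(t + t^2 + t^3 + t^4) has coefficients 0,1,1,1,1,0,0,0 for degrees 0…7.
[t^7] = 1·0 + 1·1 + 1·1 + 1·1 = 3.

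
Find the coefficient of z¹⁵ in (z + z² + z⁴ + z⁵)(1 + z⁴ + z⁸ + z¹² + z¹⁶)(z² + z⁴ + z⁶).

4

(z + z² + z⁴ + z⁵) has coefficients 0,1,1,0,1,1 for degrees 0…5.
(1 + z⁴ + z⁸ + z¹² + z¹⁶) has coefficients 1,0,0,0,1,0,0,0,1,0,0,0,1,0,0,0 for degrees 0…15.
Finally multiplying by (z² + z⁴ + z⁶), the product of all factors after the first has coefficients 0,0,1,0,1,0,2,0,1,0,2,0,1,0,2,0 for degrees 0…15.
[z¹⁵] = 1·2 + 1·0 + 1·0 + 1·2 = 4.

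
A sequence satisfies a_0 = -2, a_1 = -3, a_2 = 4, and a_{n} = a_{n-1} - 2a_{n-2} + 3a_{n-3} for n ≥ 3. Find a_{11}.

The ordinary generating function has denominator 1 - y + 2y^2 - 3y^3.
Iterating the recurrence: a_0,…,a_{11} = -2, -3, 4, 4, -13, -9, 29, 8, -77, -6, 172, -47.

-47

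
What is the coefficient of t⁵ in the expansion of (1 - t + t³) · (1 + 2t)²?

(1 - t + t³) has coefficients 1,-1,0,1 for degrees 0…3.
(1 + 2t)² has coefficients 1,4,4,0,0,0 for degrees 0…5.
[t⁵] = 1·0 − 1·0 + 1·4 = 4.

4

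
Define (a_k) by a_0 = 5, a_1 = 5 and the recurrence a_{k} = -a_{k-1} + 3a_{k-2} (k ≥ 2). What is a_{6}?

The ordinary generating function has denominator 1 + q - 3q^2.
Iterating the recurrence: a_0,…,a_{6} = 5, 5, 10, 5, 25, -10, 85.

85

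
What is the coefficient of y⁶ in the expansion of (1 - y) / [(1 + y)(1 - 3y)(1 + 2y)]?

295

Partial fractions give a closed form: a_n = (-1/2)·(-1)^n + (3/10)·3^n + (6/5)·(-2)^n.
At n = 6: a_6 = 295.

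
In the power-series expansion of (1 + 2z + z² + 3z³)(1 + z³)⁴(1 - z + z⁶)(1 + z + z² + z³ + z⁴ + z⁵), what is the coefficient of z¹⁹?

53

(1 + 2z + z² + 3z³) has coefficients 1,2,1,3 for degrees 0…3.
(1 + z³)⁴ has coefficients 1,0,0,4,0,0,6,0,0,4,0,0,1,0,0,0,0,0,0,0 for degrees 0…19.
Multiplying by (1 - z + z⁶) gives running coefficients 1,-1,0,4,-4,0,7,-6,0,8,-4,0,7,-1,0,4,0,0,1,0 for degrees 0…19.
Finally multiplying by (1 + z + z² + z³ + z⁴ + z⁵), the product of all factors after the first has coefficients 1,0,0,4,0,0,6,1,1,5,5,5,5,10,10,6,10,10,4,5 for degrees 0…19.
[z¹⁹] = 1·5 + 2·4 + 1·10 + 3·10 = 53.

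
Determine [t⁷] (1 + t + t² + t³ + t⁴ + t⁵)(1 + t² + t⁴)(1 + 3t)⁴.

674

(1 + t + t² + t³ + t⁴ + t⁵) has coefficients 1,1,1,1,1,1 for degrees 0…5.
(1 + t² + t⁴) has coefficients 1,0,1,0,1,0,0,0 for degrees 0…7.
Finally multiplying by (1 + 3t)⁴, the product of all factors after the first has coefficients 1,12,55,120,136,120,135,108 for degrees 0…7.
[t⁷] = 1·108 + 1·135 + 1·120 + 1·136 + 1·120 + 1·55 = 674.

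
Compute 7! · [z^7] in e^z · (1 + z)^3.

The EGF product rule gives c_7 = Σ_{k_1+k_2=7} C(7; k_1,k_2) · ∏ g_i(k_i), where e^z gives (1)^k; (1+z)^3 gives the falling factorial (3)_k.
g_1(k) for k = 0…7: 1, 1, 1, 1, 1, 1, 1, 1.
g_2(k) for k = 0…7: 1, 3, 6, 6, 0, 0, 0, 0.
c_7 = Σ_k C(7,k)·g_1(k)·g_2(7−k) = 35·1·6 + 21·1·6 + 7·1·3 + 1·1·1 = 210 + 126 + 21 + 1 = 358.

358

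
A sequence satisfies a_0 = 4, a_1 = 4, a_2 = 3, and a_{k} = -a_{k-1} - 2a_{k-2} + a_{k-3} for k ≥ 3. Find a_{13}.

-173

The ordinary generating function has denominator 1 + q + 2q^2 - q^3.
Iterating the recurrence: a_0,…,a_{13} = 4, 4, 3, -7, 5, 12, -29, 10, 60, -109, -1, 279, -386, -173.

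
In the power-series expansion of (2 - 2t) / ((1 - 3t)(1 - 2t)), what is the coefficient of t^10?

234148

The denominator gives the recurrence a_n = 5a_(n−1) − 6a_(n−2) for n ≥ 2; the numerator fixes a_0 = 2, a_1 = 8.
Iterating: 2, 8, 28, 92, 292, 908, 2788, 8492, 25732, 77708, 234148, so a_10 = 234148.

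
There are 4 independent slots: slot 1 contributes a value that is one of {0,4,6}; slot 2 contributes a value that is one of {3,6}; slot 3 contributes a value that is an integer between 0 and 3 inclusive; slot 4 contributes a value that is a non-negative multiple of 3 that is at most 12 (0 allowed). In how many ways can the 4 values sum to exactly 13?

8

The generating function for the choices is (1 + x^4 + x^6)·(x^3 + x^6)·(1 + x + x^2 + x^3)·(1 + x^3 + x^6 + x^9 + x^12); the count is [x^13].
(1 + x^4 + x^6) has coefficients 1,0,0,0,1,0,1 for degrees 0…6.
(x^3 + x^6) has coefficients 0,0,0,1,0,0,1,0,0,0,0,0,0,0 for degrees 0…13.
Multiplying by (1 + x + x^2 + x^3) gives running coefficients 0,0,0,1,1,1,2,1,1,1,0,0,0,0 for degrees 0…13.
Finally multiplying by (1 + x^3 + x^6 + x^9 + x^12), the product of all factors after the first has coefficients 0,0,0,1,1,1,3,2,2,4,2,2,4,2 for degrees 0…13.
[x^13] = 1·2 + 1·4 + 1·2 = 8.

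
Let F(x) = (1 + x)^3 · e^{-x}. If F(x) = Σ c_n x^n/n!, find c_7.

104

The EGF product rule gives c_7 = Σ_{k_1+k_2=7} C(7; k_1,k_2) · ∏ g_i(k_i), where (1+x)^3 gives the falling factorial (3)_k; e^{-x} gives (-1)^k.
g_1(k) for k = 0…7: 1, 3, 6, 6, 0, 0, 0, 0.
g_2(k) for k = 0…7: 1, -1, 1, -1, 1, -1, 1, -1.
c_7 = Σ_k C(7,k)·g_1(k)·g_2(7−k) = 1·1·(-1) + 7·3·1 + 21·6·(-1) + 35·6·1 = −1 + 21 − 126 + 210 = 104.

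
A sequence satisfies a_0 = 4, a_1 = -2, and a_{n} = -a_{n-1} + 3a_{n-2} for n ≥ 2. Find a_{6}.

The ordinary generating function has denominator 1 + y - 3y^2.
Iterating the recurrence: a_0,…,a_{6} = 4, -2, 14, -20, 62, -122, 308.

308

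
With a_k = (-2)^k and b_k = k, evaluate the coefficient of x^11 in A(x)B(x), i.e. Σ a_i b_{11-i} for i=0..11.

This is [x^11] in the product of the two ordinary generating functions.
Σ = 1·11 − 2·10 + 4·9 − 8·8 + 16·7 − 32·6 + 64·5 − 128·4 + 256·3 − 512·2 + 1024·1 − 2048·0 = 459.

459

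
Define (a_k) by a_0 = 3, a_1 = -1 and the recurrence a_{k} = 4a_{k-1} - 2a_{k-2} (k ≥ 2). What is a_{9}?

-61456

The ordinary generating function has denominator 1 - 4t + 2t^2.
Iterating the recurrence: a_0,…,a_{9} = 3, -1, -10, -38, -132, -452, -1544, -5272, -18000, -61456.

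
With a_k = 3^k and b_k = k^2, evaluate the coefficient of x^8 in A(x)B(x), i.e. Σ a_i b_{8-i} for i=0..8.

9796

Write out a_i and b_{8-i} for i = 0,…,8 and sum the products.
Σ = 1·64 + 3·49 + 9·36 + 27·25 + 81·16 + 243·9 + 729·4 + 2187·1 + 6561·0 = 9796.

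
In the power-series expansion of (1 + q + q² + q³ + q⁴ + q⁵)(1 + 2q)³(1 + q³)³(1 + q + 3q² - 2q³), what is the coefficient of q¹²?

353

(1 + q + q² + q³ + q⁴ + q⁵) has coefficients 1,1,1,1,1,1 for degrees 0…5.
(1 + 2q)³ has coefficients 1,6,12,8,0,0,0,0,0,0,0,0,0 for degrees 0…12.
Multiplying by (1 + q³)³ gives running coefficients 1,6,12,11,18,36,27,18,36,25,6,12,8 for degrees 0…12.
Finally multiplying by (1 + q + 3q² - 2q³), the product of all factors after the first has coefficients 1,7,21,39,53,63,95,117,63,61,103,21,-12 for degrees 0…12.
[q¹²] = 1·(-12) + 1·21 + 1·103 + 1·61 + 1·63 + 1·117 = 353.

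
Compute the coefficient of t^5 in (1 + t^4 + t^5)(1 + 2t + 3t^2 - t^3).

(1 + t^4 + t^5) has coefficients 1,0,0,0,1,1 for degrees 0…5.
(1 + 2t + 3t^2 - t^3) has coefficients 1,2,3,-1,0,0 for degrees 0…5.
[t^5] = 1·0 + 1·2 + 1·1 = 3.

3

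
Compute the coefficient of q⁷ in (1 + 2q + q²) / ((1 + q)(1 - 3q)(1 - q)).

Partial fractions give a closed form: a_n = (2)·3^n + (-1)·1^n.
At n = 7: a_7 = 4373.

4373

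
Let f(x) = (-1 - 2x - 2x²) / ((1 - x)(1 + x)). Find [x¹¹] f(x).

-2

The denominator gives the recurrence a_n = a_(n−2) for n ≥ 3; the numerator fixes a_0 = -1, a_1 = -2, a_2 = -3.
Iterating: -1, -2, -3, -2, -3, -2, -3, -2, -3, -2, -3, -2, so a_11 = -2.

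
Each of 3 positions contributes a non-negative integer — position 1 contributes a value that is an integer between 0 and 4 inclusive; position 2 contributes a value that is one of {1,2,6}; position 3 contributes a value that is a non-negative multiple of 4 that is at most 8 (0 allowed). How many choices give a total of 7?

3

The generating function for the choices is (1 + y + y² + y³ + y⁴)·(y + y² + y⁶)·(1 + y⁴ + y⁸); the count is [y⁷].
(1 + y + y² + y³ + y⁴) has coefficients 1,1,1,1,1 for degrees 0…4.
(y + y² + y⁶) has coefficients 0,1,1,0,0,0,1,0 for degrees 0…7.
Finally multiplying by (1 + y⁴ + y⁸), the product of all factors after the first has coefficients 0,1,1,0,0,1,2,0 for degrees 0…7.
[y⁷] = 1·0 + 1·2 + 1·1 + 1·0 + 1·0 = 3.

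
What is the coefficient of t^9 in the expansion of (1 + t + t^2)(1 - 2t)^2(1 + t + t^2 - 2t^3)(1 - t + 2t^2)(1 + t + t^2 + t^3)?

(1 + t + t^2) has coefficients 1,1,1 for degrees 0…2.
(1 - 2t)^2 has coefficients 1,-4,4,0,0,0,0,0,0,0 for degrees 0…9.
Multiplying by (1 + t + t^2 - 2t^3) gives running coefficients 1,-3,1,-2,12,-8,0,0,0,0 for degrees 0…9.
Multiplying by (1 - t + 2t^2) gives running coefficients 1,-4,6,-9,16,-24,32,-16,0,0 for degrees 0…9.
Finally multiplying by (1 + t + t^2 + t^3), the product of all factors after the first has coefficients 1,-3,3,-6,9,-11,15,8,-8,16 for degrees 0…9.
[t^9] = 1·16 + 1·(-8) + 1·8 = 16.

16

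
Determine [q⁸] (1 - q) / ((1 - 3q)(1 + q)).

3281

The denominator gives the recurrence a_n = 2a_(n−1) + 3a_(n−2) for n ≥ 3; the numerator fixes a_0 = 1, a_1 = 1, a_2 = 5.
Iterating: 1, 1, 5, 13, 41, 121, 365, 1093, 3281, so a_8 = 3281.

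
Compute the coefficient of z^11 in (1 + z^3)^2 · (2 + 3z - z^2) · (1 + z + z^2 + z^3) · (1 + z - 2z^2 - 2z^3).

(1 + z^3)^2 has coefficients 1,0,0,2,0,0,1 for degrees 0…6.
(2 + 3z - z^2) has coefficients 2,3,-1,0,0,0,0,0,0,0,0,0 for degrees 0…11.
Multiplying by (1 + z + z^2 + z^3) gives running coefficients 2,5,4,4,2,-1,0,0,0,0,0,0 for degrees 0…11.
Finally multiplying by (1 + z - 2z^2 - 2z^3), the product of all factors after the first has coefficients 2,7,5,-6,-12,-15,-13,-2,2,0,0,0 for degrees 0…11.
[z^11] = 1·0 + 2·2 + 1·(-15) = -11.

-11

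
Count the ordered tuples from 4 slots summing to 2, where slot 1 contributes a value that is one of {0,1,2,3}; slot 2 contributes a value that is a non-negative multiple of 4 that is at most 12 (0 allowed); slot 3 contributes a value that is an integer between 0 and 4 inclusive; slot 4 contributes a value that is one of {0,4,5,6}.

3

The generating function for the choices is (1 + y + y^2 + y^3)·(1 + y^4 + y^8 + y^12)·(1 + y + y^2 + y^3 + y^4)·(1 + y^4 + y^5 + y^6); the count is [y^2].
(1 + y + y^2 + y^3) has coefficients 1,1,1 for degrees 0…2.
(1 + y^4 + y^8 + y^12) has coefficients 1,0,0 for degrees 0…2.
Multiplying by (1 + y + y^2 + y^3 + y^4) gives running coefficients 1,1,1 for degrees 0…2.
Finally multiplying by (1 + y^4 + y^5 + y^6), the product of all factors after the first has coefficients 1,1,1 for degrees 0…2.
[y^2] = 1·1 + 1·1 + 1·1 = 3.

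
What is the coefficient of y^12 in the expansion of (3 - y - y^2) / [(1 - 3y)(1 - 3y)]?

The denominator gives the recurrence a_n = 6a_(n−1) − 9a_(n−2) for n ≥ 3; the numerator fixes a_0 = 3, a_1 = 17, a_2 = 74.
Iterating: 3, 17, 74, 291, 1080, 3861, 13446, 45927, 154548, 513945, 1692738, 5530923, 17950896, so a_12 = 17950896.

17950896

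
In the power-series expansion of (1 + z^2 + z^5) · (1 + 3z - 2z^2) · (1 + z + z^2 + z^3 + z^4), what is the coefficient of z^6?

(1 + z^2 + z^5) has coefficients 1,0,1,0,0,1 for degrees 0…5.
(1 + 3z - 2z^2) has coefficients 1,3,-2,0,0,0,0 for degrees 0…6.
Finally multiplying by (1 + z + z^2 + z^3 + z^4), the product of all factors after the first has coefficients 1,4,2,2,2,1,-2 for degrees 0…6.
[z^6] = 1·(-2) + 1·2 + 1·4 = 4.

4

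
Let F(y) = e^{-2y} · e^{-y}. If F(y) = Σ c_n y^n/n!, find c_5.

The EGF product rule gives c_5 = Σ_{k_1+k_2=5} C(5; k_1,k_2) · ∏ g_i(k_i), where e^{-2y} gives (-2)^k; e^{-y} gives (-1)^k.
g_1(k) for k = 0…5: 1, -2, 4, -8, 16, -32.
g_2(k) for k = 0…5: 1, -1, 1, -1, 1, -1.
c_5 = Σ_k C(5,k)·g_1(k)·g_2(5−k) = 1·1·(-1) + 5·(-2)·1 + 10·4·(-1) + 10·(-8)·1 + 5·16·(-1) + 1·(-32)·1 = −1 − 10 − 40 − 80 − 80 − 32 = -243.

-243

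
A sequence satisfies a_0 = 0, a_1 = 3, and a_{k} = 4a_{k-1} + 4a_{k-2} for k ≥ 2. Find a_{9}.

756480

The ordinary generating function has denominator 1 - 4z - 4z^2.
Iterating the recurrence: a_0,…,a_{9} = 0, 3, 12, 60, 288, 1392, 6720, 32448, 156672, 756480.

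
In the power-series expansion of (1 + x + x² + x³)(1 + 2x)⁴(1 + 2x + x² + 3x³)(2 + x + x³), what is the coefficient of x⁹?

(1 + x + x² + x³) has coefficients 1,1,1,1 for degrees 0…3.
(1 + 2x)⁴ has coefficients 1,8,24,32,16,0,0,0,0,0 for degrees 0…9.
Multiplying by (1 + 2x + x² + 3x³) gives running coefficients 1,10,41,91,128,136,112,48,0,0 for degrees 0…9.
Finally multiplying by (2 + x + x³), the product of all factors after the first has coefficients 2,21,92,224,357,441,451,336,184,112 for degrees 0…9.
[x⁹] = 1·112 + 1·184 + 1·336 + 1·451 = 1083.

1083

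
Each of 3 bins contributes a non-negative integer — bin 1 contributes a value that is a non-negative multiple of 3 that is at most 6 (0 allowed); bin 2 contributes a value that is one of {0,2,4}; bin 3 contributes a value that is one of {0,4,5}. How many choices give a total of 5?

2

The generating function for the choices is (1 + q³ + q⁶)·(1 + q² + q⁴)·(1 + q⁴ + q⁵); the count is [q⁵].
(1 + q³ + q⁶) has coefficients 1,0,0,1,0,0 for degrees 0…5.
(1 + q² + q⁴) has coefficients 1,0,1,0,1,0 for degrees 0…5.
Finally multiplying by (1 + q⁴ + q⁵), the product of all factors after the first has coefficients 1,0,1,0,2,1 for degrees 0…5.
[q⁵] = 1·1 + 1·1 = 2.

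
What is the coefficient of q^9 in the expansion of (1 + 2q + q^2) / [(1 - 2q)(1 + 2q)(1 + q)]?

256

Partial fractions give a closed form: a_n = (3/4)·2^n + (1/4)·(-2)^n.
At n = 9: a_9 = 256.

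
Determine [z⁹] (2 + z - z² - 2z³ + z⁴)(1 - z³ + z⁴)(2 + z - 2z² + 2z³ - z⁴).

7

(2 + z - z² - 2z³ + z⁴) has coefficients 2,1,-1,-2,1 for degrees 0…4.
(1 - z³ + z⁴) has coefficients 1,0,0,-1,1,0,0,0,0,0 for degrees 0…9.
Finally multiplying by (2 + z - 2z² + 2z³ - z⁴), the product of all factors after the first has coefficients 2,1,-2,0,0,3,-4,3,-1,0 for degrees 0…9.
[z⁹] = 2·0 + 1·(-1) − 1·3 − 2·(-4) + 1·3 = 7.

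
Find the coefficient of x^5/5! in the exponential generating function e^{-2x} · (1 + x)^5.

88

The EGF product rule gives c_5 = Σ_{k_1+k_2=5} C(5; k_1,k_2) · ∏ g_i(k_i), where e^{-2x} gives (-2)^k; (1+x)^5 gives the falling factorial (5)_k.
g_1(k) for k = 0…5: 1, -2, 4, -8, 16, -32.
g_2(k) for k = 0…5: 1, 5, 20, 60, 120, 120.
c_5 = Σ_k C(5,k)·g_1(k)·g_2(5−k) = 1·1·120 + 5·(-2)·120 + 10·4·60 + 10·(-8)·20 + 5·16·5 + 1·(-32)·1 = 120 − 1200 + 2400 − 1600 + 400 − 32 = 88.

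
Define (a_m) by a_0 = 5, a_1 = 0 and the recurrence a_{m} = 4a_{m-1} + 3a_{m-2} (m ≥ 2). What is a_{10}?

The ordinary generating function has denominator 1 - 4q - 3q^2.
Iterating the recurrence: a_0,…,a_{10} = 5, 0, 15, 60, 285, 1320, 6135, 28500, 132405, 615120, 2857695.

2857695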